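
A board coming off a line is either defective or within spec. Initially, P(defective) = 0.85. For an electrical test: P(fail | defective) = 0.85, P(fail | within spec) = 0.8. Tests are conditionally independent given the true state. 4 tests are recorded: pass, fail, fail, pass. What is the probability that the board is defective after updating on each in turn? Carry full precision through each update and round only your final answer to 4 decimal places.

0.7825

After 'pass': P(defective) = 0.15·0.8500 / (0.15·0.8500 + 0.2·0.1500) ≈ 0.8095
After 'fail': P(defective) = 0.85·0.8095 / (0.85·0.8095 + 0.8·0.1905) ≈ 0.8187
After 'fail': P(defective) = 0.85·0.8187 / (0.85·0.8187 + 0.8·0.1813) ≈ 0.8275
After 'pass': P(defective) = 0.15·0.8275 / (0.15·0.8275 + 0.2·0.1725) ≈ 0.7825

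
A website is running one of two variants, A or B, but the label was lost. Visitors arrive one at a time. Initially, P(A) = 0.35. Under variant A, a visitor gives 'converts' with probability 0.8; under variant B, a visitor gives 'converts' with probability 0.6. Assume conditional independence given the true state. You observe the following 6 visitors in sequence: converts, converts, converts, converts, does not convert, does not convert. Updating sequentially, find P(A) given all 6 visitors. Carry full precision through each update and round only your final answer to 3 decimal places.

0.298

Each posterior becomes the prior for the next update.
After 'converts': P(A) = 0.8·0.3500 / (0.8·0.3500 + 0.6·0.6500) ≈ 0.4179
After 'converts': P(A) = 0.8·0.4179 / (0.8·0.4179 + 0.6·0.5821) ≈ 0.4891
After 'converts': P(A) = 0.8·0.4891 / (0.8·0.4891 + 0.6·0.5109) ≈ 0.5607
After 'converts': P(A) = 0.8·0.5607 / (0.8·0.5607 + 0.6·0.4393) ≈ 0.6299
After 'does not convert': P(A) = 0.2·0.6299 / (0.2·0.6299 + 0.4·0.3701) ≈ 0.4597
After 'does not convert': P(A) = 0.2·0.4597 / (0.2·0.4597 + 0.4·0.5403) ≈ 0.2985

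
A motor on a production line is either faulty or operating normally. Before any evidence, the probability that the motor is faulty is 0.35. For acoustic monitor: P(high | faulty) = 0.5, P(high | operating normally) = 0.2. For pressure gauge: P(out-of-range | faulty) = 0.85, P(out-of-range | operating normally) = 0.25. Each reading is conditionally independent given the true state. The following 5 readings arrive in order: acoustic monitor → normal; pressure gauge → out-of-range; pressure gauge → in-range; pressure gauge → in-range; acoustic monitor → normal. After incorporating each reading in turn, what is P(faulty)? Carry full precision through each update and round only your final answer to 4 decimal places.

0.0278

After acoustic monitor='normal': P(faulty) = 0.5·0.3500 / (0.5·0.3500 + 0.8·0.6500) ≈ 0.2518
After pressure gauge='out-of-range': P(faulty) = 0.85·0.2518 / (0.85·0.2518 + 0.25·0.7482) ≈ 0.5336
After pressure gauge='in-range': P(faulty) = 0.15·0.5336 / (0.15·0.5336 + 0.75·0.4664) ≈ 0.1862
After pressure gauge='in-range': P(faulty) = 0.15·0.1862 / (0.15·0.1862 + 0.75·0.8138) ≈ 0.0438
After acoustic monitor='normal': P(faulty) = 0.5·0.0438 / (0.5·0.0438 + 0.8·0.9562) ≈ 0.0278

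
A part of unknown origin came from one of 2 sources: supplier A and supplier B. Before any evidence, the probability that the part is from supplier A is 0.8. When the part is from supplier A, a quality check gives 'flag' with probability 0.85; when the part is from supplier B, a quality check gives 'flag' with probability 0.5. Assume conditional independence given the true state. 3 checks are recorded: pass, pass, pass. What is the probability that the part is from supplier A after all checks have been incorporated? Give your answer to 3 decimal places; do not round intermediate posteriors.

0.097

After 'pass': P(supplier A) = 0.15·0.8000 / (0.15·0.8000 + 0.5·0.2000) ≈ 0.5455
After 'pass': P(supplier A) = 0.15·0.5455 / (0.15·0.5455 + 0.5·0.4545) ≈ 0.2647
After 'pass': P(supplier A) = 0.15·0.2647 / (0.15·0.2647 + 0.5·0.7353) ≈ 0.0975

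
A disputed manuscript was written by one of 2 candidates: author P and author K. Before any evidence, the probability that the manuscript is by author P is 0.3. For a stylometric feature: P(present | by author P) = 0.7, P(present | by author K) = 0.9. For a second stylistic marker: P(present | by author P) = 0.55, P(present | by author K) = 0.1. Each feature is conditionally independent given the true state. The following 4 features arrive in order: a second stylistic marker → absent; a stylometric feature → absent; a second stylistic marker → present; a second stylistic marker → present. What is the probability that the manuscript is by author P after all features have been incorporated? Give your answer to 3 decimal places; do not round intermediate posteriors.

After a second stylistic marker='absent': P(author P) = 0.45·0.3000 / (0.45·0.3000 + 0.9·0.7000) ≈ 0.1765
After a stylometric feature='absent': P(author P) = 0.3·0.1765 / (0.3·0.1765 + 0.1·0.8235) ≈ 0.3913
After a second stylistic marker='present': P(author P) = 0.55·0.3913 / (0.55·0.3913 + 0.1·0.6087) ≈ 0.7795
After a second stylistic marker='present': P(author P) = 0.55·0.7795 / (0.55·0.7795 + 0.1·0.2205) ≈ 0.9511

0.951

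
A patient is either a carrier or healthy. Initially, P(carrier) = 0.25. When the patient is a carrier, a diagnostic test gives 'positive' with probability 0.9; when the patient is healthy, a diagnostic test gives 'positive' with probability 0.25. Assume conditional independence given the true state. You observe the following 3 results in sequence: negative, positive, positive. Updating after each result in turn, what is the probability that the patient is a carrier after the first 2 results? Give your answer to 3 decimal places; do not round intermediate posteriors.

0.138

After 'negative': P(carrier) = 0.1·0.2500 / (0.1·0.2500 + 0.75·0.7500) ≈ 0.0426
After 'positive': P(carrier) = 0.9·0.0426 / (0.9·0.0426 + 0.25·0.9574) ≈ 0.1379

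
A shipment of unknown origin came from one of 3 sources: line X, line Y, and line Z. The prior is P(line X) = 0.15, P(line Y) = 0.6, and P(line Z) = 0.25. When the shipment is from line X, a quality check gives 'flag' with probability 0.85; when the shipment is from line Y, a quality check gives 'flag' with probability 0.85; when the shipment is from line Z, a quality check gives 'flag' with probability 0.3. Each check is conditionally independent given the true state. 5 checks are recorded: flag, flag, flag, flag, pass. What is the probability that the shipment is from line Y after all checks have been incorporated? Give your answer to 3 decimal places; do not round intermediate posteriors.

0.781

After 'flag': normaliser = 0.85·0.1500 + 0.85·0.6000 + 0.3·0.2500; P(line X) ≈ 0.1789, P(line Y) ≈ 0.7158, P(line Z) ≈ 0.1053
After 'flag': normaliser = 0.85·0.1789 + 0.85·0.7158 + 0.3·0.1053; P(line X) ≈ 0.1920, P(line Y) ≈ 0.7681, P(line Z) ≈ 0.0399
After 'flag': normaliser = 0.85·0.1920 + 0.85·0.7681 + 0.3·0.0399; P(line X) ≈ 0.1971, P(line Y) ≈ 0.7884, P(line Z) ≈ 0.0144
After 'flag': normaliser = 0.85·0.1971 + 0.85·0.7884 + 0.3·0.0144; P(line X) ≈ 0.1990, P(line Y) ≈ 0.7959, P(line Z) ≈ 0.0051
After 'pass': normaliser = 0.15·0.1990 + 0.15·0.7959 + 0.7·0.0051; P(line X) ≈ 0.1953, P(line Y) ≈ 0.7811, P(line Z) ≈ 0.0236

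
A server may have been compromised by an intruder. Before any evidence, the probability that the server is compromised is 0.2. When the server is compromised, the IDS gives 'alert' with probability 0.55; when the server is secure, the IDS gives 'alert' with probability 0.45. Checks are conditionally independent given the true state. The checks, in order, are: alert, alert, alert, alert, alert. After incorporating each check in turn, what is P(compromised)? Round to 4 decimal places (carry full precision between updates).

0.4054

After 'alert': P(compromised) = 0.55·0.2000 / (0.55·0.2000 + 0.45·0.8000) ≈ 0.2340
After 'alert': P(compromised) = 0.55·0.2340 / (0.55·0.2340 + 0.45·0.7660) ≈ 0.2719
After 'alert': P(compromised) = 0.55·0.2719 / (0.55·0.2719 + 0.45·0.7281) ≈ 0.3134
After 'alert': P(compromised) = 0.55·0.3134 / (0.55·0.3134 + 0.45·0.6866) ≈ 0.3581
After 'alert': P(compromised) = 0.55·0.3581 / (0.55·0.3581 + 0.45·0.6419) ≈ 0.4054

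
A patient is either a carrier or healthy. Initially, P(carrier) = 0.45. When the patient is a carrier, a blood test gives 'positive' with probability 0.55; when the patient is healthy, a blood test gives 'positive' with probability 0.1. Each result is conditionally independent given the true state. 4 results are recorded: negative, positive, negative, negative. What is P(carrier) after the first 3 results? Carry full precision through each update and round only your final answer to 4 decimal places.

After 'negative': P(carrier) = 0.45·0.4500 / (0.45·0.4500 + 0.9·0.5500) ≈ 0.2903
After 'positive': P(carrier) = 0.55·0.2903 / (0.55·0.2903 + 0.1·0.7097) ≈ 0.6923
After 'negative': P(carrier) = 0.45·0.6923 / (0.45·0.6923 + 0.9·0.3077) ≈ 0.5294

0.5294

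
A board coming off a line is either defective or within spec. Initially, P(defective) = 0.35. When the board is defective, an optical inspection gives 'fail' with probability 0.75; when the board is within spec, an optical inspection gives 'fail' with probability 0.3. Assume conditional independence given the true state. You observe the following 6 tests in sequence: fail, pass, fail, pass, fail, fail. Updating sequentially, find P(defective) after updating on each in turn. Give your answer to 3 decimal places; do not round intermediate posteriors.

After 'fail': P(defective) = 0.75·0.3500 / (0.75·0.3500 + 0.3·0.6500) ≈ 0.5738
After 'pass': P(defective) = 0.25·0.5738 / (0.25·0.5738 + 0.7·0.4262) ≈ 0.3247
After 'fail': P(defective) = 0.75·0.3247 / (0.75·0.3247 + 0.3·0.6753) ≈ 0.5459
After 'pass': P(defective) = 0.25·0.5459 / (0.25·0.5459 + 0.7·0.4541) ≈ 0.3003
After 'fail': P(defective) = 0.75·0.3003 / (0.75·0.3003 + 0.3·0.6997) ≈ 0.5176
After 'fail': P(defective) = 0.75·0.5176 / (0.75·0.5176 + 0.3·0.4824) ≈ 0.7285

0.728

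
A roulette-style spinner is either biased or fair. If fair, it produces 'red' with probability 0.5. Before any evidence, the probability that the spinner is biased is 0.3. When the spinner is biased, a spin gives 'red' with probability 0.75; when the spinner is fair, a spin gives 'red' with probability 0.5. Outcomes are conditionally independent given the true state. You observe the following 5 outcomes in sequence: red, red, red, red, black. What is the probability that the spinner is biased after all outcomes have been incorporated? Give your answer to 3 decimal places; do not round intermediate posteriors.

0.520

After 'red': P(biased) = 0.75·0.3000 / (0.75·0.3000 + 0.5·0.7000) ≈ 0.3913
After 'red': P(biased) = 0.75·0.3913 / (0.75·0.3913 + 0.5·0.6087) ≈ 0.4909
After 'red': P(biased) = 0.75·0.4909 / (0.75·0.4909 + 0.5·0.5091) ≈ 0.5912
After 'red': P(biased) = 0.75·0.5912 / (0.75·0.5912 + 0.5·0.4088) ≈ 0.6845
After 'black': P(biased) = 0.25·0.6845 / (0.25·0.6845 + 0.5·0.3155) ≈ 0.5203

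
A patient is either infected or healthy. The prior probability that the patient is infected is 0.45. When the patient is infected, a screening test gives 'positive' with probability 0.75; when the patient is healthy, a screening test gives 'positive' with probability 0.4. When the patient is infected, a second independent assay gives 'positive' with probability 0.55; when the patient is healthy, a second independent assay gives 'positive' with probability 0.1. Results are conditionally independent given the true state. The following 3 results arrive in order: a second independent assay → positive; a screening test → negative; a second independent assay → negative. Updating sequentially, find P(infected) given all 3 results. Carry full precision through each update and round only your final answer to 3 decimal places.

After a second independent assay='positive': P(infected) = 0.55·0.4500 / (0.55·0.4500 + 0.1·0.5500) ≈ 0.8182
After a screening test='negative': P(infected) = 0.25·0.8182 / (0.25·0.8182 + 0.6·0.1818) ≈ 0.6522
After a second independent assay='negative': P(infected) = 0.45·0.6522 / (0.45·0.6522 + 0.9·0.3478) ≈ 0.4839

0.484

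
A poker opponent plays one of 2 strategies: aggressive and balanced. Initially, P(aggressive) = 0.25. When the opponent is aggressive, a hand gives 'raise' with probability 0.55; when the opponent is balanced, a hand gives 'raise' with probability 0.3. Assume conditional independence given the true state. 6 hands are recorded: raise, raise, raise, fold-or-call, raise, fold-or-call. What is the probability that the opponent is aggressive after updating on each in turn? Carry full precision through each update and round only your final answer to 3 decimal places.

After 'raise': P(aggressive) = 0.55·0.2500 / (0.55·0.2500 + 0.3·0.7500) ≈ 0.3793
After 'raise': P(aggressive) = 0.55·0.3793 / (0.55·0.3793 + 0.3·0.6207) ≈ 0.5284
After 'raise': P(aggressive) = 0.55·0.5284 / (0.55·0.5284 + 0.3·0.4716) ≈ 0.6726
After 'fold-or-call': P(aggressive) = 0.45·0.6726 / (0.45·0.6726 + 0.7·0.3274) ≈ 0.5690
After 'raise': P(aggressive) = 0.55·0.5690 / (0.55·0.5690 + 0.3·0.4310) ≈ 0.7077
After 'fold-or-call': P(aggressive) = 0.45·0.7077 / (0.45·0.7077 + 0.7·0.2923) ≈ 0.6088

0.609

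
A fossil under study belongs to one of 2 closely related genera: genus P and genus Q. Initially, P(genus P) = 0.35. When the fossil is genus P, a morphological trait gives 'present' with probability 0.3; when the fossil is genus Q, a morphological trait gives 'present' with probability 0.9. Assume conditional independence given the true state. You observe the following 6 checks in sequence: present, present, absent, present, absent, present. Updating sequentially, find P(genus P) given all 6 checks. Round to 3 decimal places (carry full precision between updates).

0.246

After 'present': P(genus P) = 0.3·0.3500 / (0.3·0.3500 + 0.9·0.6500) ≈ 0.1522
After 'present': P(genus P) = 0.3·0.1522 / (0.3·0.1522 + 0.9·0.8478) ≈ 0.0565
After 'absent': P(genus P) = 0.7·0.0565 / (0.7·0.0565 + 0.1·0.9435) ≈ 0.2952
After 'present': P(genus P) = 0.3·0.2952 / (0.3·0.2952 + 0.9·0.7048) ≈ 0.1225
After 'absent': P(genus P) = 0.7·0.1225 / (0.7·0.1225 + 0.1·0.8775) ≈ 0.4942
After 'present': P(genus P) = 0.3·0.4942 / (0.3·0.4942 + 0.9·0.5058) ≈ 0.2457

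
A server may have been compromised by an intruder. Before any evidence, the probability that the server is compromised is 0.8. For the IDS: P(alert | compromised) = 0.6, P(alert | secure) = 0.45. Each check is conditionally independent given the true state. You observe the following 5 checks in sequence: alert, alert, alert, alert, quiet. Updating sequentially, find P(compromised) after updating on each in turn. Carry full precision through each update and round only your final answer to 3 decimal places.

0.902

After 'alert': P(compromised) = 0.6·0.8000 / (0.6·0.8000 + 0.45·0.2000) ≈ 0.8421
After 'alert': P(compromised) = 0.6·0.8421 / (0.6·0.8421 + 0.45·0.1579) ≈ 0.8767
After 'alert': P(compromised) = 0.6·0.8767 / (0.6·0.8767 + 0.45·0.1233) ≈ 0.9046
After 'alert': P(compromised) = 0.6·0.9046 / (0.6·0.9046 + 0.45·0.0954) ≈ 0.9267
After 'quiet': P(compromised) = 0.4·0.9267 / (0.4·0.9267 + 0.55·0.0733) ≈ 0.9019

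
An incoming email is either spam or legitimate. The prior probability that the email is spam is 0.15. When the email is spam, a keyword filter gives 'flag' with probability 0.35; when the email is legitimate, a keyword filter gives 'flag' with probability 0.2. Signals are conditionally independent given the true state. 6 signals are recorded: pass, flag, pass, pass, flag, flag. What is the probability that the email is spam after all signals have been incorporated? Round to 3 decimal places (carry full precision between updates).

0.337

After 'pass': P(spam) = 0.65·0.1500 / (0.65·0.1500 + 0.8·0.8500) ≈ 0.1254
After 'flag': P(spam) = 0.35·0.1254 / (0.35·0.1254 + 0.2·0.8746) ≈ 0.2006
After 'pass': P(spam) = 0.65·0.2006 / (0.65·0.2006 + 0.8·0.7994) ≈ 0.1693
After 'pass': P(spam) = 0.65·0.1693 / (0.65·0.1693 + 0.8·0.8307) ≈ 0.1421
After 'flag': P(spam) = 0.35·0.1421 / (0.35·0.1421 + 0.2·0.8579) ≈ 0.2247
After 'flag': P(spam) = 0.35·0.2247 / (0.35·0.2247 + 0.2·0.7753) ≈ 0.3366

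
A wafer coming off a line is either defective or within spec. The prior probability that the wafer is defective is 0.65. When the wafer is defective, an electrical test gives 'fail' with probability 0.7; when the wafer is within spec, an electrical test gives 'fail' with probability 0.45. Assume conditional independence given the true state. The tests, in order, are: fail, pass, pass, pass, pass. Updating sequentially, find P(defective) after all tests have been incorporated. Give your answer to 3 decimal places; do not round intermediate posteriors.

After 'fail': P(defective) = 0.7·0.6500 / (0.7·0.6500 + 0.45·0.3500) ≈ 0.7429
After 'pass': P(defective) = 0.3·0.7429 / (0.3·0.7429 + 0.55·0.2571) ≈ 0.6118
After 'pass': P(defective) = 0.3·0.6118 / (0.3·0.6118 + 0.55·0.3882) ≈ 0.4622
After 'pass': P(defective) = 0.3·0.4622 / (0.3·0.4622 + 0.55·0.5378) ≈ 0.3192
After 'pass': P(defective) = 0.3·0.3192 / (0.3·0.3192 + 0.55·0.6808) ≈ 0.2036

0.204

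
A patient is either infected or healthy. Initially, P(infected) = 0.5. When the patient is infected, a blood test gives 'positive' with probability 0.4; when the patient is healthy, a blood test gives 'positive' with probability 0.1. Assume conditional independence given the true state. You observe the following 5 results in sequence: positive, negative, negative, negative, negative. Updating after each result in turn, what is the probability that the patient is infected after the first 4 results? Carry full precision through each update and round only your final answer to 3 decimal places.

Apply Bayes' rule sequentially, carrying P(infected) forward.
After 'positive': P(infected) = 0.4·0.5000 / (0.4·0.5000 + 0.1·0.5000) ≈ 0.8000
After 'negative': P(infected) = 0.6·0.8000 / (0.6·0.8000 + 0.9·0.2000) ≈ 0.7273
After 'negative': P(infected) = 0.6·0.7273 / (0.6·0.7273 + 0.9·0.2727) ≈ 0.6400
After 'negative': P(infected) = 0.6·0.6400 / (0.6·0.6400 + 0.9·0.3600) ≈ 0.5424

0.542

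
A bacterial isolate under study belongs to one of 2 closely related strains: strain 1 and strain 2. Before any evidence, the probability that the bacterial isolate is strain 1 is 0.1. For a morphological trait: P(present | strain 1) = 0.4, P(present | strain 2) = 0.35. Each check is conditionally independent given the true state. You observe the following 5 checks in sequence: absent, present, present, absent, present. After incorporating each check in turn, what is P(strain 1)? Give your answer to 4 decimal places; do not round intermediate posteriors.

0.1238

After 'absent': P(strain 1) = 0.6·0.1000 / (0.6·0.1000 + 0.65·0.9000) ≈ 0.0930
After 'present': P(strain 1) = 0.4·0.0930 / (0.4·0.0930 + 0.35·0.9070) ≈ 0.1049
After 'present': P(strain 1) = 0.4·0.1049 / (0.4·0.1049 + 0.35·0.8951) ≈ 0.1181
After 'absent': P(strain 1) = 0.6·0.1181 / (0.6·0.1181 + 0.65·0.8819) ≈ 0.1100
After 'present': P(strain 1) = 0.4·0.1100 / (0.4·0.1100 + 0.35·0.8900) ≈ 0.1238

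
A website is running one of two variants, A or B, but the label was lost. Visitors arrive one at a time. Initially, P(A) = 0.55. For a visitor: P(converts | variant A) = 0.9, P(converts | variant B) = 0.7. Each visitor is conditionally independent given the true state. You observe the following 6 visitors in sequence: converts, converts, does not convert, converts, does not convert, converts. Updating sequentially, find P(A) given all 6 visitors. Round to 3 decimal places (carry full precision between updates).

0.271

After 'converts': P(A) = 0.9·0.5500 / (0.9·0.5500 + 0.7·0.4500) ≈ 0.6111
After 'converts': P(A) = 0.9·0.6111 / (0.9·0.6111 + 0.7·0.3889) ≈ 0.6689
After 'does not convert': P(A) = 0.1·0.6689 / (0.1·0.6689 + 0.3·0.3311) ≈ 0.4024
After 'converts': P(A) = 0.9·0.4024 / (0.9·0.4024 + 0.7·0.5976) ≈ 0.4641
After 'does not convert': P(A) = 0.1·0.4641 / (0.1·0.4641 + 0.3·0.5359) ≈ 0.2240
After 'converts': P(A) = 0.9·0.2240 / (0.9·0.2240 + 0.7·0.7760) ≈ 0.2707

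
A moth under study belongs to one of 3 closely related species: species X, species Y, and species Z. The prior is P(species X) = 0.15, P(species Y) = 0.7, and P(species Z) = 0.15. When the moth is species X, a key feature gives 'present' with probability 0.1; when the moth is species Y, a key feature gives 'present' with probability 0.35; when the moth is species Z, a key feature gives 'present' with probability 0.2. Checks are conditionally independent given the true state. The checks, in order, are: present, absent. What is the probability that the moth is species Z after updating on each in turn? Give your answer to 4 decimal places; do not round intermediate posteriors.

After 'present': normaliser = 0.1·0.1500 + 0.35·0.7000 + 0.2·0.1500; P(species X) ≈ 0.0517, P(species Y) ≈ 0.8448, P(species Z) ≈ 0.1034
After 'absent': normaliser = 0.9·0.0517 + 0.65·0.8448 + 0.8·0.1034; P(species X) ≈ 0.0686, P(species Y) ≈ 0.8094, P(species Z) ≈ 0.1220

0.1220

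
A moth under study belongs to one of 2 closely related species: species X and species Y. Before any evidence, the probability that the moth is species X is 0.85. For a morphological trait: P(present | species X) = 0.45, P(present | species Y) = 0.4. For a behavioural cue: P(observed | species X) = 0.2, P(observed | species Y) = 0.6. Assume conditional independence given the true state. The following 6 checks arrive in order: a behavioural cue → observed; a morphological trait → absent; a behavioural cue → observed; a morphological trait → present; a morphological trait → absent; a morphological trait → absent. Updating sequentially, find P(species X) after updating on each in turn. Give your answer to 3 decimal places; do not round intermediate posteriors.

0.353

After a behavioural cue='observed': P(species X) = 0.2·0.8500 / (0.2·0.8500 + 0.6·0.1500) ≈ 0.6538
After a morphological trait='absent': P(species X) = 0.55·0.6538 / (0.55·0.6538 + 0.6·0.3462) ≈ 0.6339
After a behavioural cue='observed': P(species X) = 0.2·0.6339 / (0.2·0.6339 + 0.6·0.3661) ≈ 0.3659
After a morphological trait='present': P(species X) = 0.45·0.3659 / (0.45·0.3659 + 0.4·0.6341) ≈ 0.3937
After a morphological trait='absent': P(species X) = 0.55·0.3937 / (0.55·0.3937 + 0.6·0.6063) ≈ 0.3731
After a morphological trait='absent': P(species X) = 0.55·0.3731 / (0.55·0.3731 + 0.6·0.6269) ≈ 0.3530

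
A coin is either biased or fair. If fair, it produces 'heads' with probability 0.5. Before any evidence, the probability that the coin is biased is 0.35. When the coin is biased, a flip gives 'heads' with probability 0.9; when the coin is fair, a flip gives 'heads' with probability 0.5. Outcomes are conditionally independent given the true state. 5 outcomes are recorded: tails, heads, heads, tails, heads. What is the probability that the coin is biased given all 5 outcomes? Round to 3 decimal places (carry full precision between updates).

After 'tails': P(biased) = 0.1·0.3500 / (0.1·0.3500 + 0.5·0.6500) ≈ 0.0972
After 'heads': P(biased) = 0.9·0.0972 / (0.9·0.0972 + 0.5·0.9028) ≈ 0.1624
After 'heads': P(biased) = 0.9·0.1624 / (0.9·0.1624 + 0.5·0.8376) ≈ 0.2587
After 'tails': P(biased) = 0.1·0.2587 / (0.1·0.2587 + 0.5·0.7413) ≈ 0.0652
After 'heads': P(biased) = 0.9·0.0652 / (0.9·0.0652 + 0.5·0.9348) ≈ 0.1116

0.112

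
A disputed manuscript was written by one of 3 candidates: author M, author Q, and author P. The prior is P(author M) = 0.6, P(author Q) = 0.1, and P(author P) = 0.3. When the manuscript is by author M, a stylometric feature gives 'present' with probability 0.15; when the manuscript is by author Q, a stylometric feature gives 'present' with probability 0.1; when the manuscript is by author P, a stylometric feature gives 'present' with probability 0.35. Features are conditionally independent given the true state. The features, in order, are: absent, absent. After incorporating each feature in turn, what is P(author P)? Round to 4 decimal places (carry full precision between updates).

0.1977

After 'absent': normaliser = 0.85·0.6000 + 0.9·0.1000 + 0.65·0.3000; P(author M) ≈ 0.6415, P(author Q) ≈ 0.1132, P(author P) ≈ 0.2453
After 'absent': normaliser = 0.85·0.6415 + 0.9·0.1132 + 0.65·0.2453; P(author M) ≈ 0.6760, P(author Q) ≈ 0.1263, P(author P) ≈ 0.1977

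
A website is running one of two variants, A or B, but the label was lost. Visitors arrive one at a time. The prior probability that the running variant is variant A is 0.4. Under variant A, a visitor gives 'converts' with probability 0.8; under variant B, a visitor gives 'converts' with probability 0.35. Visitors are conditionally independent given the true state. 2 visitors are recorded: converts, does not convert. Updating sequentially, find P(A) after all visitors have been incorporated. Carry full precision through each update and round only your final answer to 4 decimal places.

After 'converts': P(A) = 0.8·0.4000 / (0.8·0.4000 + 0.35·0.6000) ≈ 0.6038
After 'does not convert': P(A) = 0.2·0.6038 / (0.2·0.6038 + 0.65·0.3962) ≈ 0.3192

0.3192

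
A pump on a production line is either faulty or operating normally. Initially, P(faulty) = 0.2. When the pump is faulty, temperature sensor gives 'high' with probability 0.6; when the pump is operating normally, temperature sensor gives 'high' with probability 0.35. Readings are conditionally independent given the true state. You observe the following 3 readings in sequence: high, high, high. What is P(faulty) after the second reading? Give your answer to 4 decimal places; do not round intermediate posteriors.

0.4235

After 'high': P(faulty) = 0.6·0.2000 / (0.6·0.2000 + 0.35·0.8000) ≈ 0.3000
After 'high': P(faulty) = 0.6·0.3000 / (0.6·0.3000 + 0.35·0.7000) ≈ 0.4235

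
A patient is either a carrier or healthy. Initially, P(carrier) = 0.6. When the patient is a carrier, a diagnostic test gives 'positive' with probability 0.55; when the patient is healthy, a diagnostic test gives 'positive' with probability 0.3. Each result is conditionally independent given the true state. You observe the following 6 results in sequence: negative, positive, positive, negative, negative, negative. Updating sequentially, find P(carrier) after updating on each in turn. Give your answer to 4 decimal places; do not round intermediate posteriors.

0.4627

After 'negative': P(carrier) = 0.45·0.6000 / (0.45·0.6000 + 0.7·0.4000) ≈ 0.4909
After 'positive': P(carrier) = 0.55·0.4909 / (0.55·0.4909 + 0.3·0.5091) ≈ 0.6387
After 'positive': P(carrier) = 0.55·0.6387 / (0.55·0.6387 + 0.3·0.3613) ≈ 0.7642
After 'negative': P(carrier) = 0.45·0.7642 / (0.45·0.7642 + 0.7·0.2358) ≈ 0.6757
After 'negative': P(carrier) = 0.45·0.6757 / (0.45·0.6757 + 0.7·0.3243) ≈ 0.5725
After 'negative': P(carrier) = 0.45·0.5725 / (0.45·0.5725 + 0.7·0.4275) ≈ 0.4627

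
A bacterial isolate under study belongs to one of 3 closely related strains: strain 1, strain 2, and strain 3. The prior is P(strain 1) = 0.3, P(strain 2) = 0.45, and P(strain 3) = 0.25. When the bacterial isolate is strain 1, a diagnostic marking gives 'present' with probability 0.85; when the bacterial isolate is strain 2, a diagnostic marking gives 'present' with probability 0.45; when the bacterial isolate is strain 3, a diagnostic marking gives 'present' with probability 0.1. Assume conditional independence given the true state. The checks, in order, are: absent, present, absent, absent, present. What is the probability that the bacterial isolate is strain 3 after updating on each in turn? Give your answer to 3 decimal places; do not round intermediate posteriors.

After 'absent': normaliser = 0.15·0.3000 + 0.55·0.4500 + 0.9·0.2500; P(strain 1) ≈ 0.0870, P(strain 2) ≈ 0.4783, P(strain 3) ≈ 0.4348
After 'present': normaliser = 0.85·0.0870 + 0.45·0.4783 + 0.1·0.4348; P(strain 1) ≈ 0.2222, P(strain 2) ≈ 0.6471, P(strain 3) ≈ 0.1307
After 'absent': normaliser = 0.15·0.2222 + 0.55·0.6471 + 0.9·0.1307; P(strain 1) ≈ 0.0658, P(strain 2) ≈ 0.7021, P(strain 3) ≈ 0.2321
After 'absent': normaliser = 0.15·0.0658 + 0.55·0.7021 + 0.9·0.2321; P(strain 1) ≈ 0.0163, P(strain 2) ≈ 0.6384, P(strain 3) ≈ 0.3453
After 'present': normaliser = 0.85·0.0163 + 0.45·0.6384 + 0.1·0.3453; P(strain 1) ≈ 0.0413, P(strain 2) ≈ 0.8558, P(strain 3) ≈ 0.1029

0.103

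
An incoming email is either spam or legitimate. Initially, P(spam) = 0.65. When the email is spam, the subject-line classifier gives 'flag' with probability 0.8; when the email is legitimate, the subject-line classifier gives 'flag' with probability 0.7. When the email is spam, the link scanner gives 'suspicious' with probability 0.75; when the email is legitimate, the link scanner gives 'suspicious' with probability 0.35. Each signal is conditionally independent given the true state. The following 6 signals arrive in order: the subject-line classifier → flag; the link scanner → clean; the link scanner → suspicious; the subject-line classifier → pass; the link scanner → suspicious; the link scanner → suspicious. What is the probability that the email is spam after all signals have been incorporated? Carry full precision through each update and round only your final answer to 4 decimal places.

After the subject-line classifier='flag': P(spam) = 0.8·0.6500 / (0.8·0.6500 + 0.7·0.3500) ≈ 0.6797
After the link scanner='clean': P(spam) = 0.25·0.6797 / (0.25·0.6797 + 0.65·0.3203) ≈ 0.4494
After the link scanner='suspicious': P(spam) = 0.75·0.4494 / (0.75·0.4494 + 0.35·0.5506) ≈ 0.6363
After the subject-line classifier='pass': P(spam) = 0.2·0.6363 / (0.2·0.6363 + 0.3·0.3637) ≈ 0.5384
After the link scanner='suspicious': P(spam) = 0.75·0.5384 / (0.75·0.5384 + 0.35·0.4616) ≈ 0.7142
After the link scanner='suspicious': P(spam) = 0.75·0.7142 / (0.75·0.7142 + 0.35·0.2858) ≈ 0.8426

0.8426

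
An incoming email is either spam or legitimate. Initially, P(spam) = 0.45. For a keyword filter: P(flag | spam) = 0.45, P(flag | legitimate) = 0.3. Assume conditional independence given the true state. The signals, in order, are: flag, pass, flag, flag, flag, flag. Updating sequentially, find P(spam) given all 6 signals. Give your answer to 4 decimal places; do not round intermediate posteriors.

After 'flag': P(spam) = 0.45·0.4500 / (0.45·0.4500 + 0.3·0.5500) ≈ 0.5510
After 'pass': P(spam) = 0.55·0.5510 / (0.55·0.5510 + 0.7·0.4490) ≈ 0.4909
After 'flag': P(spam) = 0.45·0.4909 / (0.45·0.4909 + 0.3·0.5091) ≈ 0.5912
After 'flag': P(spam) = 0.45·0.5912 / (0.45·0.5912 + 0.3·0.4088) ≈ 0.6845
After 'flag': P(spam) = 0.45·0.6845 / (0.45·0.6845 + 0.3·0.3155) ≈ 0.7650
After 'flag': P(spam) = 0.45·0.7650 / (0.45·0.7650 + 0.3·0.2350) ≈ 0.8300

0.8300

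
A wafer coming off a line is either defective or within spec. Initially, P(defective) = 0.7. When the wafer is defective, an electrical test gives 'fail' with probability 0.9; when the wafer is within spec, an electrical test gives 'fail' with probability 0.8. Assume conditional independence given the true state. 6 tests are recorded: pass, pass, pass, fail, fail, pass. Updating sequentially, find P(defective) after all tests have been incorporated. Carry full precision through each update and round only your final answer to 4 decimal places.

After 'pass': P(defective) = 0.1·0.7000 / (0.1·0.7000 + 0.2·0.3000) ≈ 0.5385
After 'pass': P(defective) = 0.1·0.5385 / (0.1·0.5385 + 0.2·0.4615) ≈ 0.3684
After 'pass': P(defective) = 0.1·0.3684 / (0.1·0.3684 + 0.2·0.6316) ≈ 0.2258
After 'fail': P(defective) = 0.9·0.2258 / (0.9·0.2258 + 0.8·0.7742) ≈ 0.2471
After 'fail': P(defective) = 0.9·0.2471 / (0.9·0.2471 + 0.8·0.7529) ≈ 0.2696
After 'pass': P(defective) = 0.1·0.2696 / (0.1·0.2696 + 0.2·0.7304) ≈ 0.1558

0.1558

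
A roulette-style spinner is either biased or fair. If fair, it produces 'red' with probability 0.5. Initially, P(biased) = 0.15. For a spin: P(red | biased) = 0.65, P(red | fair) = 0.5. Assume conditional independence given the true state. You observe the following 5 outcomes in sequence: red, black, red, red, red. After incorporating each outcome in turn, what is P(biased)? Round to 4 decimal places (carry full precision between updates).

0.2608

After 'red': P(biased) = 0.65·0.1500 / (0.65·0.1500 + 0.5·0.8500) ≈ 0.1866
After 'black': P(biased) = 0.35·0.1866 / (0.35·0.1866 + 0.5·0.8134) ≈ 0.1384
After 'red': P(biased) = 0.65·0.1384 / (0.65·0.1384 + 0.5·0.8616) ≈ 0.1727
After 'red': P(biased) = 0.65·0.1727 / (0.65·0.1727 + 0.5·0.8273) ≈ 0.2135
After 'red': P(biased) = 0.65·0.2135 / (0.65·0.2135 + 0.5·0.7865) ≈ 0.2608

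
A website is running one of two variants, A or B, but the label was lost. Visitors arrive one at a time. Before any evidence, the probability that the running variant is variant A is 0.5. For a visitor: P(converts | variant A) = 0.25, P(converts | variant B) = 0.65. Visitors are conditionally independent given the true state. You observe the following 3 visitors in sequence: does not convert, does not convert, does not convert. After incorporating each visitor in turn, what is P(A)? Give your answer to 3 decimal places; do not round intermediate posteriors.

0.908

Apply Bayes' rule sequentially, carrying P(A) forward.
After 'does not convert': P(A) = 0.75·0.5000 / (0.75·0.5000 + 0.35·0.5000) ≈ 0.6818
After 'does not convert': P(A) = 0.75·0.6818 / (0.75·0.6818 + 0.35·0.3182) ≈ 0.8212
After 'does not convert': P(A) = 0.75·0.8212 / (0.75·0.8212 + 0.35·0.1788) ≈ 0.9077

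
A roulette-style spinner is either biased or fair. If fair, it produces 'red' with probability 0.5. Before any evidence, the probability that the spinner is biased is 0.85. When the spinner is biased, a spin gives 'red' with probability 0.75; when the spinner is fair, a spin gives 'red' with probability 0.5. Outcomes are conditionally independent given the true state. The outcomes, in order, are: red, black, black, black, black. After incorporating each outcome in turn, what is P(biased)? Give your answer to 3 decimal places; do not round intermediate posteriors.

0.347

After 'red': P(biased) = 0.75·0.8500 / (0.75·0.8500 + 0.5·0.1500) ≈ 0.8947
After 'black': P(biased) = 0.25·0.8947 / (0.25·0.8947 + 0.5·0.1053) ≈ 0.8095
After 'black': P(biased) = 0.25·0.8095 / (0.25·0.8095 + 0.5·0.1905) ≈ 0.6800
After 'black': P(biased) = 0.25·0.6800 / (0.25·0.6800 + 0.5·0.3200) ≈ 0.5152
After 'black': P(biased) = 0.25·0.5152 / (0.25·0.5152 + 0.5·0.4848) ≈ 0.3469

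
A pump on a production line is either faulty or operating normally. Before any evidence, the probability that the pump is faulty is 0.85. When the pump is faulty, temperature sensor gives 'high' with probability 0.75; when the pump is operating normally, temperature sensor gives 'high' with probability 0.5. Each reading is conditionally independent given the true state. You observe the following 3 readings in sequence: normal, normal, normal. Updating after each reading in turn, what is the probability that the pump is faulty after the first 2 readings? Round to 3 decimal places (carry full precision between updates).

0.586

Each posterior becomes the prior for the next update.
After 'normal': P(faulty) = 0.25·0.8500 / (0.25·0.8500 + 0.5·0.1500) ≈ 0.7391
After 'normal': P(faulty) = 0.25·0.7391 / (0.25·0.7391 + 0.5·0.2609) ≈ 0.5862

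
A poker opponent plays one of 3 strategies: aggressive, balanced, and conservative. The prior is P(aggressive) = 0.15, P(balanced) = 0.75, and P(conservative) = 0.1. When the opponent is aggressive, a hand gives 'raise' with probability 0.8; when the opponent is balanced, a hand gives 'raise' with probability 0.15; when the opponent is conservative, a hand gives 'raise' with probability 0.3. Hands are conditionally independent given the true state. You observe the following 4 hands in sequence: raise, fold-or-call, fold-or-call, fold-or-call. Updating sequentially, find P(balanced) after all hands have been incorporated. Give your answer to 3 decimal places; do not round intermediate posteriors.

After 'raise': normaliser = 0.8·0.1500 + 0.15·0.7500 + 0.3·0.1000; P(aggressive) ≈ 0.4571, P(balanced) ≈ 0.4286, P(conservative) ≈ 0.1143
After 'fold-or-call': normaliser = 0.2·0.4571 + 0.85·0.4286 + 0.7·0.1143; P(aggressive) ≈ 0.1707, P(balanced) ≈ 0.6800, P(conservative) ≈ 0.1493
After 'fold-or-call': normaliser = 0.2·0.1707 + 0.85·0.6800 + 0.7·0.1493; P(aggressive) ≈ 0.0476, P(balanced) ≈ 0.8065, P(conservative) ≈ 0.1459
After 'fold-or-call': normaliser = 0.2·0.0476 + 0.85·0.8065 + 0.7·0.1459; P(aggressive) ≈ 0.0119, P(balanced) ≈ 0.8600, P(conservative) ≈ 0.1281

0.860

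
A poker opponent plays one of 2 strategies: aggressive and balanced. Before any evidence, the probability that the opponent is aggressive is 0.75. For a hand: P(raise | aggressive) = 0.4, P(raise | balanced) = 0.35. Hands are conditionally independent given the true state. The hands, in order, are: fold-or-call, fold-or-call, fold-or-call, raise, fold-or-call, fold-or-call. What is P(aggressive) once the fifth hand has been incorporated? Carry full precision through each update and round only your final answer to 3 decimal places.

Each posterior becomes the prior for the next update.
After 'fold-or-call': P(aggressive) = 0.6·0.7500 / (0.6·0.7500 + 0.65·0.2500) ≈ 0.7347
After 'fold-or-call': P(aggressive) = 0.6·0.7347 / (0.6·0.7347 + 0.65·0.2653) ≈ 0.7188
After 'fold-or-call': P(aggressive) = 0.6·0.7188 / (0.6·0.7188 + 0.65·0.2812) ≈ 0.7023
After 'raise': P(aggressive) = 0.4·0.7023 / (0.4·0.7023 + 0.35·0.2977) ≈ 0.7295
After 'fold-or-call': P(aggressive) = 0.6·0.7295 / (0.6·0.7295 + 0.65·0.2705) ≈ 0.7134

0.713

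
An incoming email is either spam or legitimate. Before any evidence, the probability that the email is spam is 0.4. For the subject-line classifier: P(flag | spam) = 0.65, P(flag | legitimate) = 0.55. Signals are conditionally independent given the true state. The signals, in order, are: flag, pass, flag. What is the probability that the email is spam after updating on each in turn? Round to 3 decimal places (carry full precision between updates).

0.420

After 'flag': P(spam) = 0.65·0.4000 / (0.65·0.4000 + 0.55·0.6000) ≈ 0.4407
After 'pass': P(spam) = 0.35·0.4407 / (0.35·0.4407 + 0.45·0.5593) ≈ 0.3800
After 'flag': P(spam) = 0.65·0.3800 / (0.65·0.3800 + 0.55·0.6200) ≈ 0.4200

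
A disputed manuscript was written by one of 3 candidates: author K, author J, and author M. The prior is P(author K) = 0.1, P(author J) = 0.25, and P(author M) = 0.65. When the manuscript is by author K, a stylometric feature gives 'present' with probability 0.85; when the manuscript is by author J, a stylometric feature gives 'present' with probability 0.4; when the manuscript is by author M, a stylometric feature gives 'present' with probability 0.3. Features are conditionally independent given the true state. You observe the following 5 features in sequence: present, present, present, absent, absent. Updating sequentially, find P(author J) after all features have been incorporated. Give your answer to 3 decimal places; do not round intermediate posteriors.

Each posterior becomes the prior for the next update.
After 'present': normaliser = 0.85·0.1000 + 0.4·0.2500 + 0.3·0.6500; P(author K) ≈ 0.2237, P(author J) ≈ 0.2632, P(author M) ≈ 0.5132
After 'present': normaliser = 0.85·0.2237 + 0.4·0.2632 + 0.3·0.5132; P(author K) ≈ 0.4231, P(author J) ≈ 0.2343, P(author M) ≈ 0.3426
After 'present': normaliser = 0.85·0.4231 + 0.4·0.2343 + 0.3·0.3426; P(author K) ≈ 0.6467, P(author J) ≈ 0.1685, P(author M) ≈ 0.1848
After 'absent': normaliser = 0.15·0.6467 + 0.6·0.1685 + 0.7·0.1848; P(author K) ≈ 0.2962, P(author J) ≈ 0.3087, P(author M) ≈ 0.3951
After 'absent': normaliser = 0.15·0.2962 + 0.6·0.3087 + 0.7·0.3951; P(author K) ≈ 0.0878, P(author J) ≈ 0.3659, P(author M) ≈ 0.5463

0.366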